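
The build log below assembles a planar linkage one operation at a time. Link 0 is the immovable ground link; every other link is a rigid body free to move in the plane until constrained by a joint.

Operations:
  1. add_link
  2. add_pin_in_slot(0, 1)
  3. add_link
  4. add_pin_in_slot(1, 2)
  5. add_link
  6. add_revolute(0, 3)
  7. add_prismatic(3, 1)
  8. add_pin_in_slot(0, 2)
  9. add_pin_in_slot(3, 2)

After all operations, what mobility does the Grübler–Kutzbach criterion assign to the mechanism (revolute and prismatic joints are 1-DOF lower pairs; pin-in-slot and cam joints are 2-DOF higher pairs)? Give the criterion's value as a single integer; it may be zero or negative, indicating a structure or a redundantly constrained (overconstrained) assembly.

M = 1

link 0 = ground. State L|J1|J2 = 1|0|0
+link1  2|0|0
PS(0,1) f=2→J2  2|0|1
+link2  3|0|1
PS(1,2) f=2→J2  3|0|2
+link3  4|0|2
R(0,3) f=1→J1  4|1|2
P(3,1) f=1→J1  4|2|2
PS(0,2) f=2→J2  4|2|3
PS(3,2) f=2→J2  4|2|4
M = 3(4−1)−2·2−4 = 9−4−4 = 1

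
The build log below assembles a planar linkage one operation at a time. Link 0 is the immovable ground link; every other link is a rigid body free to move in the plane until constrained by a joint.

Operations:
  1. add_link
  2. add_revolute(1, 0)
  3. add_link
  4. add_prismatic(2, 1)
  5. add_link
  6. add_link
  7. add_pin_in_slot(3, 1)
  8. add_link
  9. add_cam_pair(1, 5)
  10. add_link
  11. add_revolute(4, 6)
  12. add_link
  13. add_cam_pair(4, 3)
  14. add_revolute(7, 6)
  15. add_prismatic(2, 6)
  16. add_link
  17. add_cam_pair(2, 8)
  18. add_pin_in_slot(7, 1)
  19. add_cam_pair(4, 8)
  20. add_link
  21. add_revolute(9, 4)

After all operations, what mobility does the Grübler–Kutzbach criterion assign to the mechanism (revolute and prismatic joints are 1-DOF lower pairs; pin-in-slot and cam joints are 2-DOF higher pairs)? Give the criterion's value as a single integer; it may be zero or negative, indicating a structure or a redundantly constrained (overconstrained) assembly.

M = 9

ground; <1,0,0>
#1 <2,0,0>
R:1↔0 J1 <2,1,0>
#2 <3,1,0>
P:2↔1 J1 <3,2,0>
#3 <4,2,0>
#4 <5,2,0>
PS:3↔1 J2 <5,2,1>
#5 <6,2,1>
C:1↔5 J2 <6,2,2>
#6 <7,2,2>
R:4↔6 J1 <7,3,2>
#7 <8,3,2>
C:4↔3 J2 <8,3,3>
R:7↔6 J1 <8,4,3>
P:2↔6 J1 <8,5,3>
#8 <9,5,3>
C:2↔8 J2 <9,5,4>
PS:7↔1 J2 <9,5,5>
C:4↔8 J2 <9,5,6>
#9 <10,5,6>
R:9↔4 J1 <10,6,6>
3×9 − 2×6 − 1×6 = 9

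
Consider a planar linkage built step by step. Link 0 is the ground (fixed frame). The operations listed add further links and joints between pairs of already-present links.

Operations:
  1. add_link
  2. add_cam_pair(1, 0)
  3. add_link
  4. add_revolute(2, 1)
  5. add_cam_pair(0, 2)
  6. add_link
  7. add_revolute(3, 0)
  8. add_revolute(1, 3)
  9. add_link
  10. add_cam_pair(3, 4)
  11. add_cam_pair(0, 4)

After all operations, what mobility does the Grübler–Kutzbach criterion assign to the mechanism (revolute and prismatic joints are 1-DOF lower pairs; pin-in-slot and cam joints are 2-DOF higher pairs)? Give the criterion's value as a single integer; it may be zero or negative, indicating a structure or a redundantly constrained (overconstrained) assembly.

M = 2

link 0 = ground. State L|J1|J2 = 1|0|0
+link1  2|0|0
C(1,0) f=2→J2  2|0|1
+link2  3|0|1
R(2,1) f=1→J1  3|1|1
C(0,2) f=2→J2  3|1|2
+link3  4|1|2
R(3,0) f=1→J1  4|2|2
R(1,3) f=1→J1  4|3|2
+link4  5|3|2
C(3,4) f=2→J2  5|3|3
C(0,4) f=2→J2  5|3|4
M = 3(5−1)−2·3−4 = 12−6−4 = 2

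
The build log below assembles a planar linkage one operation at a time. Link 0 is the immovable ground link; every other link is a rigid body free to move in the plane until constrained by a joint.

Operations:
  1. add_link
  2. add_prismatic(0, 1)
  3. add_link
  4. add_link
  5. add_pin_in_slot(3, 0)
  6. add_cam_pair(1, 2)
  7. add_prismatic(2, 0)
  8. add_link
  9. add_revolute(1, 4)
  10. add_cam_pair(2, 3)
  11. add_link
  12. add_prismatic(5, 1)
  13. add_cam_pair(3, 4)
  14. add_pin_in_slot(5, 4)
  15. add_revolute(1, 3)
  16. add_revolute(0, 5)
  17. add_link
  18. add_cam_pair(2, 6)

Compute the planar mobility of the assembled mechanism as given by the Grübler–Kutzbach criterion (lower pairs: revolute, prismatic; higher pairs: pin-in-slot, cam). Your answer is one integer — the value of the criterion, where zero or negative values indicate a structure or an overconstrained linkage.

M = 0

L=1 J1=0 J2=0
add link → L=2 J1=0 J2=0
P@0,1 dof=1 J1 → L=2 J1=1 J2=0
add link → L=3 J1=1 J2=0
add link → L=4 J1=1 J2=0
PS@3,0 dof=2 J2 → L=4 J1=1 J2=1
C@1,2 dof=2 J2 → L=4 J1=1 J2=2
P@2,0 dof=1 J1 → L=4 J1=2 J2=2
add link → L=5 J1=2 J2=2
R@1,4 dof=1 J1 → L=5 J1=3 J2=2
C@2,3 dof=2 J2 → L=5 J1=3 J2=3
add link → L=6 J1=3 J2=3
P@5,1 dof=1 J1 → L=6 J1=4 J2=3
C@3,4 dof=2 J2 → L=6 J1=4 J2=4
PS@5,4 dof=2 J2 → L=6 J1=4 J2=5
R@1,3 dof=1 J1 → L=6 J1=5 J2=5
R@0,5 dof=1 J1 → L=6 J1=6 J2=5
add link → L=7 J1=6 J2=5
C@2,6 dof=2 J2 → L=7 J1=6 J2=6
M=3(L−1)−2J1−J2=3·6−2·6−6=0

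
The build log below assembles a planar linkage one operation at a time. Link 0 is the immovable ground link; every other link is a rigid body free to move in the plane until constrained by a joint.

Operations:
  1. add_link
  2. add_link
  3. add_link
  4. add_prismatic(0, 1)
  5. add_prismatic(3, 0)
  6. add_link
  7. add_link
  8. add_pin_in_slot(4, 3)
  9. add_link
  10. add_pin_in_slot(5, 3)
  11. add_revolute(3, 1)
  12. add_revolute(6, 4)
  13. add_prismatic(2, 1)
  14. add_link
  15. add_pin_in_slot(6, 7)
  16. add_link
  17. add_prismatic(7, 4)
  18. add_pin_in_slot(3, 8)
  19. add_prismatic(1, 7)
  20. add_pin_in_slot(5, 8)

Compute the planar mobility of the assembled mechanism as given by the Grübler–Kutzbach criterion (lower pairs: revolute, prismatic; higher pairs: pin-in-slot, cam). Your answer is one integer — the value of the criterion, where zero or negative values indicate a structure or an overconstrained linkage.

M = 5

[1;0;0] (link 0 is ground)
L+ [2;0;0]
L+ [3;0;0]
L+ [4;0;0]
P(0,1)∈J1 [4;1;0]
P(3,0)∈J1 [4;2;0]
L+ [5;2;0]
L+ [6;2;0]
PS(4,3)∈J2 [6;2;1]
L+ [7;2;1]
PS(5,3)∈J2 [7;2;2]
R(3,1)∈J1 [7;3;2]
R(6,4)∈J1 [7;4;2]
P(2,1)∈J1 [7;5;2]
L+ [8;5;2]
PS(6,7)∈J2 [8;5;3]
L+ [9;5;3]
P(7,4)∈J1 [9;6;3]
PS(3,8)∈J2 [9;6;4]
P(1,7)∈J1 [9;7;4]
PS(5,8)∈J2 [9;7;5]
mobility = 24 − 14 − 5 = 5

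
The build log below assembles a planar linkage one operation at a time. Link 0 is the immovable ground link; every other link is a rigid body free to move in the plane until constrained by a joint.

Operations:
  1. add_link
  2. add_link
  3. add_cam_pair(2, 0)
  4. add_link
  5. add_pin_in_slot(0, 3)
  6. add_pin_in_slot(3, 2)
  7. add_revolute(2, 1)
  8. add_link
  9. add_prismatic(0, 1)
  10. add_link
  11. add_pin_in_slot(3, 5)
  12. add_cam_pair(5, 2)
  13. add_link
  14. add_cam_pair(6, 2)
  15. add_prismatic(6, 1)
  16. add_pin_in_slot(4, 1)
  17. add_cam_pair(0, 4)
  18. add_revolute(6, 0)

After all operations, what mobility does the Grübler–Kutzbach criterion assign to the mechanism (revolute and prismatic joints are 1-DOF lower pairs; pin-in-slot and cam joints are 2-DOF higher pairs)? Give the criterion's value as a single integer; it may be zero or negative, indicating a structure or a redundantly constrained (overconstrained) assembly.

M = 2

ground; <1,0,0>
#1 <2,0,0>
#2 <3,0,0>
C:2↔0 J2 <3,0,1>
#3 <4,0,1>
PS:0↔3 J2 <4,0,2>
PS:3↔2 J2 <4,0,3>
R:2↔1 J1 <4,1,3>
#4 <5,1,3>
P:0↔1 J1 <5,2,3>
#5 <6,2,3>
PS:3↔5 J2 <6,2,4>
C:5↔2 J2 <6,2,5>
#6 <7,2,5>
C:6↔2 J2 <7,2,6>
P:6↔1 J1 <7,3,6>
PS:4↔1 J2 <7,3,7>
C:0↔4 J2 <7,3,8>
R:6↔0 J1 <7,4,8>
3×6 − 2×4 − 1×8 = 2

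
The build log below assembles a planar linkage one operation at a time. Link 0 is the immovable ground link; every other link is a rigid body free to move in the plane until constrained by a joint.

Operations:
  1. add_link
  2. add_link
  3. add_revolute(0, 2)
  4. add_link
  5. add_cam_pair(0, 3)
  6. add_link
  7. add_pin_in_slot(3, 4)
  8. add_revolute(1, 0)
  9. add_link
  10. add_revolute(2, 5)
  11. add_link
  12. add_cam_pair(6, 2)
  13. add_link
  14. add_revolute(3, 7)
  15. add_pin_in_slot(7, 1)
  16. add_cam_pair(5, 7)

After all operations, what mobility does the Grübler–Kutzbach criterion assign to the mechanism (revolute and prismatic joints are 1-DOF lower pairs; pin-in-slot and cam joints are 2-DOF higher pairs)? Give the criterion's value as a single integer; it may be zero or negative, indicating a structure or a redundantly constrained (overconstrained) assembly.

M = 8

link 0 = ground. State L|J1|J2 = 1|0|0
+link1  2|0|0
+link2  3|0|0
R(0,2) f=1→J1  3|1|0
+link3  4|1|0
C(0,3) f=2→J2  4|1|1
+link4  5|1|1
PS(3,4) f=2→J2  5|1|2
R(1,0) f=1→J1  5|2|2
+link5  6|2|2
R(2,5) f=1→J1  6|3|2
+link6  7|3|2
C(6,2) f=2→J2  7|3|3
+link7  8|3|3
R(3,7) f=1→J1  8|4|3
PS(7,1) f=2→J2  8|4|4
C(5,7) f=2→J2  8|4|5
M = 3(8−1)−2·4−5 = 21−8−5 = 8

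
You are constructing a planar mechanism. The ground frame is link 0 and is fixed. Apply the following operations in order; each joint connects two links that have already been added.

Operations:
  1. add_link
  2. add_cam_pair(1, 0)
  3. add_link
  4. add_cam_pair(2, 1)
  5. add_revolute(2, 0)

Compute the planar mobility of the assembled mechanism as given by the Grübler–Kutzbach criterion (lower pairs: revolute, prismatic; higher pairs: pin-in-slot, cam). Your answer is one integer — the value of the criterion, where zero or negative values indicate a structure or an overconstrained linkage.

M = 2

L=1 J1=0 J2=0
add link → L=2 J1=0 J2=0
C@1,0 dof=2 J2 → L=2 J1=0 J2=1
add link → L=3 J1=0 J2=1
C@2,1 dof=2 J2 → L=3 J1=0 J2=2
R@2,0 dof=1 J1 → L=3 J1=1 J2=2
M=3(L−1)−2J1−J2=3·2−2·1−2=2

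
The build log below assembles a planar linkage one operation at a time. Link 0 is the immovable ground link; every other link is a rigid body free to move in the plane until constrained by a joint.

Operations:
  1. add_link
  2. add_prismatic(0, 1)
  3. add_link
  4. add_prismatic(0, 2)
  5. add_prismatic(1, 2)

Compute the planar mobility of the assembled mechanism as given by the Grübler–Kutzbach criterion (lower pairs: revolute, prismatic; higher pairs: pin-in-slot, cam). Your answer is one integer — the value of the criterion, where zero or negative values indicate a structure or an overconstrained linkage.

M = 0

(L,J1,J2)=(1,0,0); link0 fixed
link1: (2,0,0)
P 0-1 [J1]: (2,1,0)
link2: (3,1,0)
P 0-2 [J1]: (3,2,0)
P 1-2 [J1]: (3,3,0)
Grübler: 3·2 − 2·3 − 0 = 0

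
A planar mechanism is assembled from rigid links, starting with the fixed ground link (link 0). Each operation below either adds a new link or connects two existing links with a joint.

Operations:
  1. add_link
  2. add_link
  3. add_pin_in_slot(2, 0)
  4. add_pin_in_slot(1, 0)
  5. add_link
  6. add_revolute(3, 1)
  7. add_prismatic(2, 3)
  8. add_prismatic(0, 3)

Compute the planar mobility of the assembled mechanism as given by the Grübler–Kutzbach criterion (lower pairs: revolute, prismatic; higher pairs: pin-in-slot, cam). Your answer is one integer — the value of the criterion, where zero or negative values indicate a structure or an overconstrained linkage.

L=1 J1=0 J2=0
add link → L=2 J1=0 J2=0
add link → L=3 J1=0 J2=0
PS@2,0 dof=2 J2 → L=3 J1=0 J2=1
PS@1,0 dof=2 J2 → L=3 J1=0 J2=2
add link → L=4 J1=0 J2=2
R@3,1 dof=1 J1 → L=4 J1=1 J2=2
P@2,3 dof=1 J1 → L=4 J1=2 J2=2
P@0,3 dof=1 J1 → L=4 J1=3 J2=2
M=3(L−1)−2J1−J2=3·3−2·3−2=1

M = 1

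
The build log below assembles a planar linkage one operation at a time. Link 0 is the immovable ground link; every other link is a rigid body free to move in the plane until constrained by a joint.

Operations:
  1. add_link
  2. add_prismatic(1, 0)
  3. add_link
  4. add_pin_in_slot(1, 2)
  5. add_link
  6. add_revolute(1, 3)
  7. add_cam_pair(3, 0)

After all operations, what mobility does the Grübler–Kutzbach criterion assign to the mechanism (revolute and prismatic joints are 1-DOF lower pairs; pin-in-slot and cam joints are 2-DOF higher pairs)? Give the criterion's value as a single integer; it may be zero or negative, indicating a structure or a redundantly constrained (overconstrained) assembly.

[1;0;0] (link 0 is ground)
L+ [2;0;0]
P(1,0)∈J1 [2;1;0]
L+ [3;1;0]
PS(1,2)∈J2 [3;1;1]
L+ [4;1;1]
R(1,3)∈J1 [4;2;1]
C(3,0)∈J2 [4;2;2]
mobility = 9 − 4 − 2 = 3

M = 3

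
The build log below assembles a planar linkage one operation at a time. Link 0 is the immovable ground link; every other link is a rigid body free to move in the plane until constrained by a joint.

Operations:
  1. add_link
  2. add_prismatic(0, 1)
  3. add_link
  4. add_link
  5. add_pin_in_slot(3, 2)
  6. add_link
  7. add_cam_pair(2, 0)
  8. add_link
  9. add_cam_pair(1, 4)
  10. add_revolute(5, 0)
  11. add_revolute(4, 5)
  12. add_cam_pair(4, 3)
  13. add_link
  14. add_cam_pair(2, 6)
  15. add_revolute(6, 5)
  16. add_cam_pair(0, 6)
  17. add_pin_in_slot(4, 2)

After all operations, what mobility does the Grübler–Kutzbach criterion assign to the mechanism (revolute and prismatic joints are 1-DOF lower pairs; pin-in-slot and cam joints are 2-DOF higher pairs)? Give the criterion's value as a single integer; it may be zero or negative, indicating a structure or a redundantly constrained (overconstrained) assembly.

L=1 J1=0 J2=0
add link → L=2 J1=0 J2=0
P@0,1 dof=1 J1 → L=2 J1=1 J2=0
add link → L=3 J1=1 J2=0
add link → L=4 J1=1 J2=0
PS@3,2 dof=2 J2 → L=4 J1=1 J2=1
add link → L=5 J1=1 J2=1
C@2,0 dof=2 J2 → L=5 J1=1 J2=2
add link → L=6 J1=1 J2=2
C@1,4 dof=2 J2 → L=6 J1=1 J2=3
R@5,0 dof=1 J1 → L=6 J1=2 J2=3
R@4,5 dof=1 J1 → L=6 J1=3 J2=3
C@4,3 dof=2 J2 → L=6 J1=3 J2=4
add link → L=7 J1=3 J2=4
C@2,6 dof=2 J2 → L=7 J1=3 J2=5
R@6,5 dof=1 J1 → L=7 J1=4 J2=5
C@0,6 dof=2 J2 → L=7 J1=4 J2=6
PS@4,2 dof=2 J2 → L=7 J1=4 J2=7
M=3(L−1)−2J1−J2=3·6−2·4−7=3

M = 3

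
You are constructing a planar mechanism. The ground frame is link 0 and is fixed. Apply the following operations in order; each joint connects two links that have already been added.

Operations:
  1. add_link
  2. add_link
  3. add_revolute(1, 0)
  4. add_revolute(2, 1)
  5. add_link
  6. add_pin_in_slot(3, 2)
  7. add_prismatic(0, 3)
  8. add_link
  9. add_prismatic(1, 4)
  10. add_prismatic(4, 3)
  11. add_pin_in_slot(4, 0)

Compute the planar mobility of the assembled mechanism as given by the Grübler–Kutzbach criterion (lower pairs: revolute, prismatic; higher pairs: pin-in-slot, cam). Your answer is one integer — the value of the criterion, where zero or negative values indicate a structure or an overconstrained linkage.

(L,J1,J2)=(1,0,0); link0 fixed
link1: (2,0,0)
link2: (3,0,0)
R 1-0 [J1]: (3,1,0)
R 2-1 [J1]: (3,2,0)
link3: (4,2,0)
PS 3-2 [J2]: (4,2,1)
P 0-3 [J1]: (4,3,1)
link4: (5,3,1)
P 1-4 [J1]: (5,4,1)
P 4-3 [J1]: (5,5,1)
PS 4-0 [J2]: (5,5,2)
Grübler: 3·4 − 2·5 − 2 = 0

M = 0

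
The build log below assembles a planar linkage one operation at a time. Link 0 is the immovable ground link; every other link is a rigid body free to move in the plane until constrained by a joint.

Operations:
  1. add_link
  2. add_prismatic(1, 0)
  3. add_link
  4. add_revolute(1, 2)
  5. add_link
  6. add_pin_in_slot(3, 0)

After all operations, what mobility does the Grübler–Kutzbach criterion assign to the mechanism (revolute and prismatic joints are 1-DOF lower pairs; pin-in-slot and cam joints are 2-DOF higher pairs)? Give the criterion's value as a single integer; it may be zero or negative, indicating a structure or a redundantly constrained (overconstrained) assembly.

M = 4

L=1 J1=0 J2=0
add link → L=2 J1=0 J2=0
P@1,0 dof=1 J1 → L=2 J1=1 J2=0
add link → L=3 J1=1 J2=0
R@1,2 dof=1 J1 → L=3 J1=2 J2=0
add link → L=4 J1=2 J2=0
PS@3,0 dof=2 J2 → L=4 J1=2 J2=1
M=3(L−1)−2J1−J2=3·3−2·2−1=4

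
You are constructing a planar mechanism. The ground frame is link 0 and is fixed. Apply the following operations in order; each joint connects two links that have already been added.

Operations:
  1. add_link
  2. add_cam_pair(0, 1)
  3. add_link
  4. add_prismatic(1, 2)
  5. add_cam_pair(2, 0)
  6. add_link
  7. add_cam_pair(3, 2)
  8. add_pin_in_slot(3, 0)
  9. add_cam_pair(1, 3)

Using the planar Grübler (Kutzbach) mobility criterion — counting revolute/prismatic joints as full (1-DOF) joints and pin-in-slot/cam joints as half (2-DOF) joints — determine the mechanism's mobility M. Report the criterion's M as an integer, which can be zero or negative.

ground; <1,0,0>
#1 <2,0,0>
C:0↔1 J2 <2,0,1>
#2 <3,0,1>
P:1↔2 J1 <3,1,1>
C:2↔0 J2 <3,1,2>
#3 <4,1,2>
C:3↔2 J2 <4,1,3>
PS:3↔0 J2 <4,1,4>
C:1↔3 J2 <4,1,5>
3×3 − 2×1 − 1×5 = 2

M = 2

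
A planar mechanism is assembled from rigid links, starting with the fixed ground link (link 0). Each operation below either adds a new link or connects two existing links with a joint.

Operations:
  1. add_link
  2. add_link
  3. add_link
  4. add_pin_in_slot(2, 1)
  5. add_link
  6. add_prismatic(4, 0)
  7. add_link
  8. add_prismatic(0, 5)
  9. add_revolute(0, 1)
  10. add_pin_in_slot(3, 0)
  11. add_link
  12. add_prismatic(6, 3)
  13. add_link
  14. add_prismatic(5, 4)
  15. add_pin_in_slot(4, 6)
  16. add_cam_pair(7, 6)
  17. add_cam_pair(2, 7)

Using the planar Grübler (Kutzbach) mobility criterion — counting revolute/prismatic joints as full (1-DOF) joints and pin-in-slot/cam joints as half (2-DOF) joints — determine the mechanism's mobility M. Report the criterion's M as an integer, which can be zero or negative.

ground; <1,0,0>
#1 <2,0,0>
#2 <3,0,0>
#3 <4,0,0>
PS:2↔1 J2 <4,0,1>
#4 <5,0,1>
P:4↔0 J1 <5,1,1>
#5 <6,1,1>
P:0↔5 J1 <6,2,1>
R:0↔1 J1 <6,3,1>
PS:3↔0 J2 <6,3,2>
#6 <7,3,2>
P:6↔3 J1 <7,4,2>
#7 <8,4,2>
P:5↔4 J1 <8,5,2>
PS:4↔6 J2 <8,5,3>
C:7↔6 J2 <8,5,4>
C:2↔7 J2 <8,5,5>
3×7 − 2×5 − 1×5 = 6

M = 6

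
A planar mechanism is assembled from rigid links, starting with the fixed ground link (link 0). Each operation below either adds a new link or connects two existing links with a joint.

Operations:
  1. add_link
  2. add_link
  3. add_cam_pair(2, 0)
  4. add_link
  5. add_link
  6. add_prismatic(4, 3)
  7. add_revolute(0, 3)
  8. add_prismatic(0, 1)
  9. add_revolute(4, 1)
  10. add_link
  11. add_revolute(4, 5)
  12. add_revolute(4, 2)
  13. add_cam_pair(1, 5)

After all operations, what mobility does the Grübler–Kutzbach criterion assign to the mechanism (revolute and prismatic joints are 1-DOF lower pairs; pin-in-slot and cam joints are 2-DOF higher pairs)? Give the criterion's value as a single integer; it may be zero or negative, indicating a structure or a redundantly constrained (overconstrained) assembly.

ground; <1,0,0>
#1 <2,0,0>
#2 <3,0,0>
C:2↔0 J2 <3,0,1>
#3 <4,0,1>
#4 <5,0,1>
P:4↔3 J1 <5,1,1>
R:0↔3 J1 <5,2,1>
P:0↔1 J1 <5,3,1>
R:4↔1 J1 <5,4,1>
#5 <6,4,1>
R:4↔5 J1 <6,5,1>
R:4↔2 J1 <6,6,1>
C:1↔5 J2 <6,6,2>
3×5 − 2×6 − 1×2 = 1

M = 1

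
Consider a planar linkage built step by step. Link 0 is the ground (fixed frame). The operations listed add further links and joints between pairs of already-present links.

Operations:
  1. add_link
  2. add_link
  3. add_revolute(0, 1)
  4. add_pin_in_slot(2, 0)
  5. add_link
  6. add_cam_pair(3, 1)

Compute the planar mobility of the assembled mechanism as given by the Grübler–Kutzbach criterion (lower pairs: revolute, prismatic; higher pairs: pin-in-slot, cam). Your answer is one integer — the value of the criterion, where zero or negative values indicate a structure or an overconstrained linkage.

M = 5

[1;0;0] (link 0 is ground)
L+ [2;0;0]
L+ [3;0;0]
R(0,1)∈J1 [3;1;0]
PS(2,0)∈J2 [3;1;1]
L+ [4;1;1]
C(3,1)∈J2 [4;1;2]
mobility = 9 − 2 − 2 = 5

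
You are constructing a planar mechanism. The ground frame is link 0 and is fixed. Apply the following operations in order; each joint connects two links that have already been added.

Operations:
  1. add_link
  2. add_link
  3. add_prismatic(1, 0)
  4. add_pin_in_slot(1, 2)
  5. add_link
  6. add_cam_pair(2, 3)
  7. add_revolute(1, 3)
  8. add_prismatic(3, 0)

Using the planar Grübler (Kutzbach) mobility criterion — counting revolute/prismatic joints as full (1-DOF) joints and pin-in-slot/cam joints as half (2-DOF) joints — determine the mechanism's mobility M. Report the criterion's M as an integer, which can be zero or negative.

M = 1

(L,J1,J2)=(1,0,0); link0 fixed
link1: (2,0,0)
link2: (3,0,0)
P 1-0 [J1]: (3,1,0)
PS 1-2 [J2]: (3,1,1)
link3: (4,1,1)
C 2-3 [J2]: (4,1,2)
R 1-3 [J1]: (4,2,2)
P 3-0 [J1]: (4,3,2)
Grübler: 3·3 − 2·3 − 2 = 1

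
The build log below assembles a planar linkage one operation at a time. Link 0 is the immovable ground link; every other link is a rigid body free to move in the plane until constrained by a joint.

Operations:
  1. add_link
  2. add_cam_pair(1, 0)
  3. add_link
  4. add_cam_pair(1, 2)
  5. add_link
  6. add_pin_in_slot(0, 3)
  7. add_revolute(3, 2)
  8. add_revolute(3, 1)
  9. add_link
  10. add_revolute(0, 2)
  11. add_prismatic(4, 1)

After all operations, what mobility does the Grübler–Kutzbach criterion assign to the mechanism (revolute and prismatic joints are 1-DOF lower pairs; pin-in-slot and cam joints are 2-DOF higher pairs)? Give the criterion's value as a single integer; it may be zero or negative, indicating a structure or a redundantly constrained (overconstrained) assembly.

M = 1

ground; <1,0,0>
#1 <2,0,0>
C:1↔0 J2 <2,0,1>
#2 <3,0,1>
C:1↔2 J2 <3,0,2>
#3 <4,0,2>
PS:0↔3 J2 <4,0,3>
R:3↔2 J1 <4,1,3>
R:3↔1 J1 <4,2,3>
#4 <5,2,3>
R:0↔2 J1 <5,3,3>
P:4↔1 J1 <5,4,3>
3×4 − 2×4 − 1×3 = 1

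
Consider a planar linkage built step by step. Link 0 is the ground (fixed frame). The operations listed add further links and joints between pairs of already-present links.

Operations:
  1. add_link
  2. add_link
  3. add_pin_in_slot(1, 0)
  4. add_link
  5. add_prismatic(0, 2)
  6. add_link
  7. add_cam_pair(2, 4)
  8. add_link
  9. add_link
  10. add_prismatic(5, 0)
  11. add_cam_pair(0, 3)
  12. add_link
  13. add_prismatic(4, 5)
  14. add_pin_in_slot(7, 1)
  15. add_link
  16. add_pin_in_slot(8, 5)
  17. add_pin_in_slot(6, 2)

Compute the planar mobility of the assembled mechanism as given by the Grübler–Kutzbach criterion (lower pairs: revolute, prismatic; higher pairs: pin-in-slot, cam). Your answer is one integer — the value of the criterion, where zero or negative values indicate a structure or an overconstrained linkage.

[1;0;0] (link 0 is ground)
L+ [2;0;0]
L+ [3;0;0]
PS(1,0)∈J2 [3;0;1]
L+ [4;0;1]
P(0,2)∈J1 [4;1;1]
L+ [5;1;1]
C(2,4)∈J2 [5;1;2]
L+ [6;1;2]
L+ [7;1;2]
P(5,0)∈J1 [7;2;2]
C(0,3)∈J2 [7;2;3]
L+ [8;2;3]
P(4,5)∈J1 [8;3;3]
PS(7,1)∈J2 [8;3;4]
L+ [9;3;4]
PS(8,5)∈J2 [9;3;5]
PS(6,2)∈J2 [9;3;6]
mobility = 24 − 6 − 6 = 12

M = 12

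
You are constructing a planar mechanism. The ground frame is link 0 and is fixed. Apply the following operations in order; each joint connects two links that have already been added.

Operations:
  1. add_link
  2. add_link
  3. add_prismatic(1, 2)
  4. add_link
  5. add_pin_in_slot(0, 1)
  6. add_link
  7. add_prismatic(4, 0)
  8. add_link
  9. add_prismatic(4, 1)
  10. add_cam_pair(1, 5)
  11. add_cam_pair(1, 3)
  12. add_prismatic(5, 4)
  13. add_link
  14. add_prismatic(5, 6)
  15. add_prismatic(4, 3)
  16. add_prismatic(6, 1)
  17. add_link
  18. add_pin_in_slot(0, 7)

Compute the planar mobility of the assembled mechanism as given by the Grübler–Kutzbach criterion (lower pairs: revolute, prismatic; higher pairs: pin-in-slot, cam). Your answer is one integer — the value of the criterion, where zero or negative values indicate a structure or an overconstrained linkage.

[1;0;0] (link 0 is ground)
L+ [2;0;0]
L+ [3;0;0]
P(1,2)∈J1 [3;1;0]
L+ [4;1;0]
PS(0,1)∈J2 [4;1;1]
L+ [5;1;1]
P(4,0)∈J1 [5;2;1]
L+ [6;2;1]
P(4,1)∈J1 [6;3;1]
C(1,5)∈J2 [6;3;2]
C(1,3)∈J2 [6;3;3]
P(5,4)∈J1 [6;4;3]
L+ [7;4;3]
P(5,6)∈J1 [7;5;3]
P(4,3)∈J1 [7;6;3]
P(6,1)∈J1 [7;7;3]
L+ [8;7;3]
PS(0,7)∈J2 [8;7;4]
mobility = 21 − 14 − 4 = 3

M = 3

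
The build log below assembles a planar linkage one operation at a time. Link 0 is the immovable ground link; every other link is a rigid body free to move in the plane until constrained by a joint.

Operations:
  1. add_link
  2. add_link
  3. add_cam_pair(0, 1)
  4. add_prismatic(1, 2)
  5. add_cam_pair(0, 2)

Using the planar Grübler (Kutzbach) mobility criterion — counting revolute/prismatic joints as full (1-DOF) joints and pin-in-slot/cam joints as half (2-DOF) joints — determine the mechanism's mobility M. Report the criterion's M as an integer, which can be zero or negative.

M = 2

(L,J1,J2)=(1,0,0); link0 fixed
link1: (2,0,0)
link2: (3,0,0)
C 0-1 [J2]: (3,0,1)
P 1-2 [J1]: (3,1,1)
C 0-2 [J2]: (3,1,2)
Grübler: 3·2 − 2·1 − 2 = 2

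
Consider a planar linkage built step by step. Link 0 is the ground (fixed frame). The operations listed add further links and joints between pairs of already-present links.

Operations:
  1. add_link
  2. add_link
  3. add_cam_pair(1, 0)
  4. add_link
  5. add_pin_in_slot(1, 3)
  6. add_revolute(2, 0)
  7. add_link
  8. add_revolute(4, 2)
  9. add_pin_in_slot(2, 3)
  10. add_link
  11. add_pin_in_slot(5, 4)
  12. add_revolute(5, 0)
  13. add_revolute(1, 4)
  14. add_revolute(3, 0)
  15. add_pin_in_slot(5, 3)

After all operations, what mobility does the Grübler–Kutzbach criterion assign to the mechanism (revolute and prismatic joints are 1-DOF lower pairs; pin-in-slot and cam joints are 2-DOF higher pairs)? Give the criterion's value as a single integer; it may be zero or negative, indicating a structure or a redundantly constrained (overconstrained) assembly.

ground; <1,0,0>
#1 <2,0,0>
#2 <3,0,0>
C:1↔0 J2 <3,0,1>
#3 <4,0,1>
PS:1↔3 J2 <4,0,2>
R:2↔0 J1 <4,1,2>
#4 <5,1,2>
R:4↔2 J1 <5,2,2>
PS:2↔3 J2 <5,2,3>
#5 <6,2,3>
PS:5↔4 J2 <6,2,4>
R:5↔0 J1 <6,3,4>
R:1↔4 J1 <6,4,4>
R:3↔0 J1 <6,5,4>
PS:5↔3 J2 <6,5,5>
3×5 − 2×5 − 1×5 = 0

M = 0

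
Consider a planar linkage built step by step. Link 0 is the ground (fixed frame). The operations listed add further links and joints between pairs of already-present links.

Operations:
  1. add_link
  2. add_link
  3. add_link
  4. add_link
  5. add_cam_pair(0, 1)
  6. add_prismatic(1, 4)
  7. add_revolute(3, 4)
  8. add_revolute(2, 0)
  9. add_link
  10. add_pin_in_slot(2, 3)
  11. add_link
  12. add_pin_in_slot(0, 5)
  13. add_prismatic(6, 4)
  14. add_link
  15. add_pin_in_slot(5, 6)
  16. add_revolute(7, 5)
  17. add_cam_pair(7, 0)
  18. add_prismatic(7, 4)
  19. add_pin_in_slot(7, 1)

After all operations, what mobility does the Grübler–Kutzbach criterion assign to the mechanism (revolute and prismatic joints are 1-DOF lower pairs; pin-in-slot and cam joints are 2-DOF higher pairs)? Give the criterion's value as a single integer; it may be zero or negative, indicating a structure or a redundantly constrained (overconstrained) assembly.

(L,J1,J2)=(1,0,0); link0 fixed
link1: (2,0,0)
link2: (3,0,0)
link3: (4,0,0)
link4: (5,0,0)
C 0-1 [J2]: (5,0,1)
P 1-4 [J1]: (5,1,1)
R 3-4 [J1]: (5,2,1)
R 2-0 [J1]: (5,3,1)
link5: (6,3,1)
PS 2-3 [J2]: (6,3,2)
link6: (7,3,2)
PS 0-5 [J2]: (7,3,3)
P 6-4 [J1]: (7,4,3)
link7: (8,4,3)
PS 5-6 [J2]: (8,4,4)
R 7-5 [J1]: (8,5,4)
C 7-0 [J2]: (8,5,5)
P 7-4 [J1]: (8,6,5)
PS 7-1 [J2]: (8,6,6)
Grübler: 3·7 − 2·6 − 6 = 3

M = 3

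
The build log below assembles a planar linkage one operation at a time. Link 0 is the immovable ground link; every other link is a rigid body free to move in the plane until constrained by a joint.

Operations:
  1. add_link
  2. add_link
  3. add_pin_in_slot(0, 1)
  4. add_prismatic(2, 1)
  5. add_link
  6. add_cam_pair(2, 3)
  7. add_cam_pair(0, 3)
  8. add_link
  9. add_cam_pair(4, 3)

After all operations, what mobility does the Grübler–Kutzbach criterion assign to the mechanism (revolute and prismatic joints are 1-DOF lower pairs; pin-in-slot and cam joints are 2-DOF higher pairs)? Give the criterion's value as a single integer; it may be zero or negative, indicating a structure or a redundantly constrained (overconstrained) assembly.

link 0 = ground. State L|J1|J2 = 1|0|0
+link1  2|0|0
+link2  3|0|0
PS(0,1) f=2→J2  3|0|1
P(2,1) f=1→J1  3|1|1
+link3  4|1|1
C(2,3) f=2→J2  4|1|2
C(0,3) f=2→J2  4|1|3
+link4  5|1|3
C(4,3) f=2→J2  5|1|4
M = 3(5−1)−2·1−4 = 12−2−4 = 6

M = 6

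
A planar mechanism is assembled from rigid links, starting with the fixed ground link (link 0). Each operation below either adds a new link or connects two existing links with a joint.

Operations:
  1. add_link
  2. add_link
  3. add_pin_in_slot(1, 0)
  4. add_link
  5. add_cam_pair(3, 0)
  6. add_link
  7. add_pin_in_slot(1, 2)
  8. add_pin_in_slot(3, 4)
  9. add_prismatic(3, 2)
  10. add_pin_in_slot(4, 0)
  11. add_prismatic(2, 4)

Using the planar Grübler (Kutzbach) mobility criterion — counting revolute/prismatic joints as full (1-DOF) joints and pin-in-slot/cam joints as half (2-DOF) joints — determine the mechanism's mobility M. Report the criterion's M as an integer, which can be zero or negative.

[1;0;0] (link 0 is ground)
L+ [2;0;0]
L+ [3;0;0]
PS(1,0)∈J2 [3;0;1]
L+ [4;0;1]
C(3,0)∈J2 [4;0;2]
L+ [5;0;2]
PS(1,2)∈J2 [5;0;3]
PS(3,4)∈J2 [5;0;4]
P(3,2)∈J1 [5;1;4]
PS(4,0)∈J2 [5;1;5]
P(2,4)∈J1 [5;2;5]
mobility = 12 − 4 − 5 = 3

M = 3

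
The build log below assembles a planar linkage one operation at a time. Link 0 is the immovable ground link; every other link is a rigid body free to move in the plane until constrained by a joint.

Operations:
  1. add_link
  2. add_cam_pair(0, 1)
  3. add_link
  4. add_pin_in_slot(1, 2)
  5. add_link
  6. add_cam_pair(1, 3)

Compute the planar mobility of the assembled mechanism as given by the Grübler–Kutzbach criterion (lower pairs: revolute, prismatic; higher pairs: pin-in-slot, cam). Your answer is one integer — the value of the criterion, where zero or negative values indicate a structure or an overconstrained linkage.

L=1 J1=0 J2=0
add link → L=2 J1=0 J2=0
C@0,1 dof=2 J2 → L=2 J1=0 J2=1
add link → L=3 J1=0 J2=1
PS@1,2 dof=2 J2 → L=3 J1=0 J2=2
add link → L=4 J1=0 J2=2
C@1,3 dof=2 J2 → L=4 J1=0 J2=3
M=3(L−1)−2J1−J2=3·3−2·0−3=6

M = 6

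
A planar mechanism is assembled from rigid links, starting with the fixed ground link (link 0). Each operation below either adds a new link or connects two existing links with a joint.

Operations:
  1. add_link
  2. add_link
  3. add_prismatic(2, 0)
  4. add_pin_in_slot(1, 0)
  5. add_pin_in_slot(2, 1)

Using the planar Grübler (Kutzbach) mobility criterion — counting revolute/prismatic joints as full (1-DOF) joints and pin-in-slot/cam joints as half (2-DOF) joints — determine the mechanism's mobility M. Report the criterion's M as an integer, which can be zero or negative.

ground; <1,0,0>
#1 <2,0,0>
#2 <3,0,0>
P:2↔0 J1 <3,1,0>
PS:1↔0 J2 <3,1,1>
PS:2↔1 J2 <3,1,2>
3×2 − 2×1 − 1×2 = 2

M = 2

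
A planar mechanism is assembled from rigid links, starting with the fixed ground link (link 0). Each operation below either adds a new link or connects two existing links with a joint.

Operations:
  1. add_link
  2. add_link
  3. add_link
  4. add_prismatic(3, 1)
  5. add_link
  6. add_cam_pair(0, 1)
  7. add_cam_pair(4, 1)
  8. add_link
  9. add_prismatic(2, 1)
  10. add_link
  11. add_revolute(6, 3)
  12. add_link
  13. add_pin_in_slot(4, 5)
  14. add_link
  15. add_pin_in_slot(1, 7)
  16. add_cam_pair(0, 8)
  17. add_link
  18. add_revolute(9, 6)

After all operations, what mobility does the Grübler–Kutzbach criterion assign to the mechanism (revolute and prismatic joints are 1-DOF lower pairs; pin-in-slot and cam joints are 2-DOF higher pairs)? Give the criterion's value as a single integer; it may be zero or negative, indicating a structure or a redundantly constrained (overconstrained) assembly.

M = 14

[1;0;0] (link 0 is ground)
L+ [2;0;0]
L+ [3;0;0]
L+ [4;0;0]
P(3,1)∈J1 [4;1;0]
L+ [5;1;0]
C(0,1)∈J2 [5;1;1]
C(4,1)∈J2 [5;1;2]
L+ [6;1;2]
P(2,1)∈J1 [6;2;2]
L+ [7;2;2]
R(6,3)∈J1 [7;3;2]
L+ [8;3;2]
PS(4,5)∈J2 [8;3;3]
L+ [9;3;3]
PS(1,7)∈J2 [9;3;4]
C(0,8)∈J2 [9;3;5]
L+ [10;3;5]
R(9,6)∈J1 [10;4;5]
mobility = 27 − 8 − 5 = 14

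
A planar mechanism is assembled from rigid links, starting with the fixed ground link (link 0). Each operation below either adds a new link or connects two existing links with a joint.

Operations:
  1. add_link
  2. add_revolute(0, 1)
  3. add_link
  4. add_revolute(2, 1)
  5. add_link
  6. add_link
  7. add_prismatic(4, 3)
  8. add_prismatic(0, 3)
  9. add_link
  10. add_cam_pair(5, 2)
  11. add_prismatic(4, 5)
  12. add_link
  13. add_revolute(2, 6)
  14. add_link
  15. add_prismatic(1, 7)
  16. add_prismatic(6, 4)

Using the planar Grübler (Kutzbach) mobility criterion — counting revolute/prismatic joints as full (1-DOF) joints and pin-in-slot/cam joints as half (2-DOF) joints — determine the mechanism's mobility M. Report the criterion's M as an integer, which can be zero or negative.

L=1 J1=0 J2=0
add link → L=2 J1=0 J2=0
R@0,1 dof=1 J1 → L=2 J1=1 J2=0
add link → L=3 J1=1 J2=0
R@2,1 dof=1 J1 → L=3 J1=2 J2=0
add link → L=4 J1=2 J2=0
add link → L=5 J1=2 J2=0
P@4,3 dof=1 J1 → L=5 J1=3 J2=0
P@0,3 dof=1 J1 → L=5 J1=4 J2=0
add link → L=6 J1=4 J2=0
C@5,2 dof=2 J2 → L=6 J1=4 J2=1
P@4,5 dof=1 J1 → L=6 J1=5 J2=1
add link → L=7 J1=5 J2=1
R@2,6 dof=1 J1 → L=7 J1=6 J2=1
add link → L=8 J1=6 J2=1
P@1,7 dof=1 J1 → L=8 J1=7 J2=1
P@6,4 dof=1 J1 → L=8 J1=8 J2=1
M=3(L−1)−2J1−J2=3·7−2·8−1=4

M = 4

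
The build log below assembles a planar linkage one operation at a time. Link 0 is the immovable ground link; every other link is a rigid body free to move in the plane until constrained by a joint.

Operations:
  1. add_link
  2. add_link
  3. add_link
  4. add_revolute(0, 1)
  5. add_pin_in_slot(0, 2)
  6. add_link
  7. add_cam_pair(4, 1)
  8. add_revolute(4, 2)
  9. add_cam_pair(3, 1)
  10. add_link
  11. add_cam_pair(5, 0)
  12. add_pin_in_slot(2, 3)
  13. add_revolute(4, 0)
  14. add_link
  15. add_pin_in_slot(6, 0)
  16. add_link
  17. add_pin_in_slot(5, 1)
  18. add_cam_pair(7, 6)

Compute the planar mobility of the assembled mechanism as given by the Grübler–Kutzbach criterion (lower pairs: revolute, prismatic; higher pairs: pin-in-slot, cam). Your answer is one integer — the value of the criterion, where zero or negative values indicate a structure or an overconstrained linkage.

(L,J1,J2)=(1,0,0); link0 fixed
link1: (2,0,0)
link2: (3,0,0)
link3: (4,0,0)
R 0-1 [J1]: (4,1,0)
PS 0-2 [J2]: (4,1,1)
link4: (5,1,1)
C 4-1 [J2]: (5,1,2)
R 4-2 [J1]: (5,2,2)
C 3-1 [J2]: (5,2,3)
link5: (6,2,3)
C 5-0 [J2]: (6,2,4)
PS 2-3 [J2]: (6,2,5)
R 4-0 [J1]: (6,3,5)
link6: (7,3,5)
PS 6-0 [J2]: (7,3,6)
link7: (8,3,6)
PS 5-1 [J2]: (8,3,7)
C 7-6 [J2]: (8,3,8)
Grübler: 3·7 − 2·3 − 8 = 7

M = 7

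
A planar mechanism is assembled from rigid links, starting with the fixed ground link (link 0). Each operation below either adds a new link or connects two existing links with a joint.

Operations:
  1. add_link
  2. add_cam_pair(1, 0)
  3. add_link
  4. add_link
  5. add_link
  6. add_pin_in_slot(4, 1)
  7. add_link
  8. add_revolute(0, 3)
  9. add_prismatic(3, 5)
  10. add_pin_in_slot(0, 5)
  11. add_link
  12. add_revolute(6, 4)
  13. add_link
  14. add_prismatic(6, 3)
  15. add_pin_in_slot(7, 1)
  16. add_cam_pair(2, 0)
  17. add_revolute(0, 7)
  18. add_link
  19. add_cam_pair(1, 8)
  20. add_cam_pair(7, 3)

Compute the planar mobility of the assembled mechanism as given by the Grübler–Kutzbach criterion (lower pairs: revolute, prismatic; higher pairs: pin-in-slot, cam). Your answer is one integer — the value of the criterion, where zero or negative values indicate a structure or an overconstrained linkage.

ground; <1,0,0>
#1 <2,0,0>
C:1↔0 J2 <2,0,1>
#2 <3,0,1>
#3 <4,0,1>
#4 <5,0,1>
PS:4↔1 J2 <5,0,2>
#5 <6,0,2>
R:0↔3 J1 <6,1,2>
P:3↔5 J1 <6,2,2>
PS:0↔5 J2 <6,2,3>
#6 <7,2,3>
R:6↔4 J1 <7,3,3>
#7 <8,3,3>
P:6↔3 J1 <8,4,3>
PS:7↔1 J2 <8,4,4>
C:2↔0 J2 <8,4,5>
R:0↔7 J1 <8,5,5>
#8 <9,5,5>
C:1↔8 J2 <9,5,6>
C:7↔3 J2 <9,5,7>
3×8 − 2×5 − 1×7 = 7

M = 7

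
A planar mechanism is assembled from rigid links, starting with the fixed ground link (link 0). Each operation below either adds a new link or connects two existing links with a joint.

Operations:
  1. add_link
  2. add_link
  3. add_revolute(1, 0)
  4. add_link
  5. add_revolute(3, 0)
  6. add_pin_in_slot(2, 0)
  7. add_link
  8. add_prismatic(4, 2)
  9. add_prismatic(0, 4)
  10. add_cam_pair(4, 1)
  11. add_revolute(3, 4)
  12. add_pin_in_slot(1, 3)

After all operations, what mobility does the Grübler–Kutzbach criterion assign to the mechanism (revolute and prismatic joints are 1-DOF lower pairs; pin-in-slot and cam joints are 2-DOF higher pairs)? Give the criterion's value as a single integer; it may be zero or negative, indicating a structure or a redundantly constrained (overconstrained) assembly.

M = -1

ground; <1,0,0>
#1 <2,0,0>
#2 <3,0,0>
R:1↔0 J1 <3,1,0>
#3 <4,1,0>
R:3↔0 J1 <4,2,0>
PS:2↔0 J2 <4,2,1>
#4 <5,2,1>
P:4↔2 J1 <5,3,1>
P:0↔4 J1 <5,4,1>
C:4↔1 J2 <5,4,2>
R:3↔4 J1 <5,5,2>
PS:1↔3 J2 <5,5,3>
3×4 − 2×5 − 1×3 = -1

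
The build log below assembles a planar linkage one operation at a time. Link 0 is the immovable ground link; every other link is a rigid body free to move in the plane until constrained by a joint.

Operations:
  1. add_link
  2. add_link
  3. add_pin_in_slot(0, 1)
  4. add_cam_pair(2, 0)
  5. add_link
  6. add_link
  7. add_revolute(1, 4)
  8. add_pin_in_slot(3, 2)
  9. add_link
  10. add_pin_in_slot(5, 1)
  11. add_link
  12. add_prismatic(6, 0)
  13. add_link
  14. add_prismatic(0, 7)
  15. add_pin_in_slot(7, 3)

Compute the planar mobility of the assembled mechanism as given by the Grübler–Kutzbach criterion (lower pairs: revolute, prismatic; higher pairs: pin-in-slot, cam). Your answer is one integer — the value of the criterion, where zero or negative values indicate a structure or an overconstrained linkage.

M = 10

(L,J1,J2)=(1,0,0); link0 fixed
link1: (2,0,0)
link2: (3,0,0)
PS 0-1 [J2]: (3,0,1)
C 2-0 [J2]: (3,0,2)
link3: (4,0,2)
link4: (5,0,2)
R 1-4 [J1]: (5,1,2)
PS 3-2 [J2]: (5,1,3)
link5: (6,1,3)
PS 5-1 [J2]: (6,1,4)
link6: (7,1,4)
P 6-0 [J1]: (7,2,4)
link7: (8,2,4)
P 0-7 [J1]: (8,3,4)
PS 7-3 [J2]: (8,3,5)
Grübler: 3·7 − 2·3 − 5 = 10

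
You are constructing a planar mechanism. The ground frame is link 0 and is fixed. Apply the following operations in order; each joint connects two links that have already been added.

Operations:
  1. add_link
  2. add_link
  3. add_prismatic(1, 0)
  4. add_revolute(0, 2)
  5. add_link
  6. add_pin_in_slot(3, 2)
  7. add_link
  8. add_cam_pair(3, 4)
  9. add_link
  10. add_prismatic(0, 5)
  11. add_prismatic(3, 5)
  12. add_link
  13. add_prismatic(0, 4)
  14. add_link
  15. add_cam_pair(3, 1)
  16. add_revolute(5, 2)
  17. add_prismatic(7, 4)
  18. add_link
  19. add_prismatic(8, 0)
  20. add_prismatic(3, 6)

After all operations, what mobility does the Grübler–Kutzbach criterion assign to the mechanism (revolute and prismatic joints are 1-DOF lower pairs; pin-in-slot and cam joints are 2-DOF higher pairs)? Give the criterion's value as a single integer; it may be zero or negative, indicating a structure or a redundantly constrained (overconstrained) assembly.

[1;0;0] (link 0 is ground)
L+ [2;0;0]
L+ [3;0;0]
P(1,0)∈J1 [3;1;0]
R(0,2)∈J1 [3;2;0]
L+ [4;2;0]
PS(3,2)∈J2 [4;2;1]
L+ [5;2;1]
C(3,4)∈J2 [5;2;2]
L+ [6;2;2]
P(0,5)∈J1 [6;3;2]
P(3,5)∈J1 [6;4;2]
L+ [7;4;2]
P(0,4)∈J1 [7;5;2]
L+ [8;5;2]
C(3,1)∈J2 [8;5;3]
R(5,2)∈J1 [8;6;3]
P(7,4)∈J1 [8;7;3]
L+ [9;7;3]
P(8,0)∈J1 [9;8;3]
P(3,6)∈J1 [9;9;3]
mobility = 24 − 18 − 3 = 3

M = 3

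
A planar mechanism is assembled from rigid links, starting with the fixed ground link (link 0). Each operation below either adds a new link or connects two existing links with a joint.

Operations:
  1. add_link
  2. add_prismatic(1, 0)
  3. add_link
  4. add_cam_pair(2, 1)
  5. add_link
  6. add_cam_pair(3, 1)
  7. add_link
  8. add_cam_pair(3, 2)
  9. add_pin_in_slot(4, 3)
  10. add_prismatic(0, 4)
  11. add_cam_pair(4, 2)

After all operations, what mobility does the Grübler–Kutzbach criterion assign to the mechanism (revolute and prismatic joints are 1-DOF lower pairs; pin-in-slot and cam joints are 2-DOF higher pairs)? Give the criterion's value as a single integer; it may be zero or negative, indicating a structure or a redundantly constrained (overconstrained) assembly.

ground; <1,0,0>
#1 <2,0,0>
P:1↔0 J1 <2,1,0>
#2 <3,1,0>
C:2↔1 J2 <3,1,1>
#3 <4,1,1>
C:3↔1 J2 <4,1,2>
#4 <5,1,2>
C:3↔2 J2 <5,1,3>
PS:4↔3 J2 <5,1,4>
P:0↔4 J1 <5,2,4>
C:4↔2 J2 <5,2,5>
3×4 − 2×2 − 1×5 = 3

M = 3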